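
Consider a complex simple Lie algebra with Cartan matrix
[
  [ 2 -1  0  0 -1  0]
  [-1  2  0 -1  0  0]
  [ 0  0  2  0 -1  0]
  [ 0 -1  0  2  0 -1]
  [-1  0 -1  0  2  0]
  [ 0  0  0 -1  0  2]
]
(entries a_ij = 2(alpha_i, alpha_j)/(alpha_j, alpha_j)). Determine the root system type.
The matrix has rank 6 with 2's on the diagonal. Reading the off-diagonal entries as Dynkin edges (a single edge where a_ij = a_ji = -1; a double or triple edge where a_ij * a_ji = 2 or 3), the diagram is a chain of 6 nodes with single edges (A_6). One simple-root ordering that puts it in standard form is (alpha_3, alpha_5, alpha_1, alpha_2, alpha_4, alpha_6). So the algebra is type A_6, i.e. sl(7).

A_6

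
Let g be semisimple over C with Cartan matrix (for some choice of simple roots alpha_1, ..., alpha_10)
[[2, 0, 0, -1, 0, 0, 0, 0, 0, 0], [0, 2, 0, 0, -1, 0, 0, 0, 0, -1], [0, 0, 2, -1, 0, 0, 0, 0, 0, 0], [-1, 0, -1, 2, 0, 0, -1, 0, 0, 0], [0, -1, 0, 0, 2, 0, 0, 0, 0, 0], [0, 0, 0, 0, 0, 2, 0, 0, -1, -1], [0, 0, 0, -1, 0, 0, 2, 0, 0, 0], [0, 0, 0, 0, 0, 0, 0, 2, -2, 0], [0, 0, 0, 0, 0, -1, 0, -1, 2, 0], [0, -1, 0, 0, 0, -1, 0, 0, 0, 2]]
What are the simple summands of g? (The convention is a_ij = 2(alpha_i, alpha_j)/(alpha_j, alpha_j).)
The diagram associated to this matrix has two connected components: the simple roots {alpha_2, alpha_5, alpha_6, alpha_8, alpha_9, alpha_10} form a chain of 6 nodes with a double edge at one end; the terminal node there is the unique long simple root (C_6), and {alpha_1, alpha_3, alpha_4, alpha_7} form a chain of 2 nodes with a fork of two nodes at one end (D_4). A semisimple Lie algebra decomposes uniquely as the direct sum of simple ideals, one per connected component of its Dynkin diagram, so g ≅ C_6 ⊕ D_4 (dimension 78 + 28 = 106).

C_6 ⊕ D_4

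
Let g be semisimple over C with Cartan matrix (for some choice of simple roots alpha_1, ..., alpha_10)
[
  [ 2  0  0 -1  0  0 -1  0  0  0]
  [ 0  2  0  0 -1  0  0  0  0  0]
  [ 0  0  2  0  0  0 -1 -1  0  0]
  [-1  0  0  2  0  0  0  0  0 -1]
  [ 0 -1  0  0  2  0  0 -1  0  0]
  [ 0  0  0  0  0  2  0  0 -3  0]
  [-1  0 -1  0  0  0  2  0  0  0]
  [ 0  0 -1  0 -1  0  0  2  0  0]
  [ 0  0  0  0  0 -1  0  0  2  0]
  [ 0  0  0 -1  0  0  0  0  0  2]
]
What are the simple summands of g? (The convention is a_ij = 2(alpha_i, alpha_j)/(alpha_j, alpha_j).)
A_8 (sl(9)) ⊕ G_2

The diagram associated to this matrix has two connected components: the simple roots {alpha_1, alpha_2, alpha_3, alpha_4, alpha_5, alpha_7, alpha_8, alpha_10} form a chain of 8 nodes with single edges (A_8), and {alpha_6, alpha_9} form two nodes joined by a triple edge (G_2). A semisimple Lie algebra decomposes uniquely as the direct sum of simple ideals, one per connected component of its Dynkin diagram, so g ≅ A_8 ⊕ G_2 (dimension 80 + 14 = 94).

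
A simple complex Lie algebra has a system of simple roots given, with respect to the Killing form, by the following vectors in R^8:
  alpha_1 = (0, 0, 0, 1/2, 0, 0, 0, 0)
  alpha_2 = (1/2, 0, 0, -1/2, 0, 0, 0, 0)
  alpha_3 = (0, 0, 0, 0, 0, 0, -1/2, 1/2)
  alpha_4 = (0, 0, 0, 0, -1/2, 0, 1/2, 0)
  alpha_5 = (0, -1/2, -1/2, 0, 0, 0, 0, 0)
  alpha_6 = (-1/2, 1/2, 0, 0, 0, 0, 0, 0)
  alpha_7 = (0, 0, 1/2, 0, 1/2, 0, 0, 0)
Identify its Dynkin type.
type B_7

Compute the Cartan integers a_ij = 2(alpha_i, alpha_j)/(alpha_j, alpha_j); the resulting 7x7 Cartan matrix is
[[2, -1, 0, 0, 0, 0, 0], [-2, 2, 0, 0, 0, -1, 0], [0, 0, 2, -1, 0, 0, 0], [0, 0, -1, 2, 0, 0, -1], [0, 0, 0, 0, 2, -1, -1], [0, -1, 0, 0, -1, 2, 0], [0, 0, 0, -1, -1, 0, 2]].
The roots have two lengths (squared-length ratio 2:1); the short ones are alpha_{1}. The associated Dynkin diagram is a chain of 7 nodes with a double edge at one end; the terminal node there is the unique short simple root (B_7), so the type is B_7 (the algebra so(15)).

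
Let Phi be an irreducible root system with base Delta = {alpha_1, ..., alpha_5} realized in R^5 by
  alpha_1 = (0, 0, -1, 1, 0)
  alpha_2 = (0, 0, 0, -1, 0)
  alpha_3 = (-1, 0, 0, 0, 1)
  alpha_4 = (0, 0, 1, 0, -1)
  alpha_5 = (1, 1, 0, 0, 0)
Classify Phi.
type B_5

Compute the Cartan integers a_ij = 2(alpha_i, alpha_j)/(alpha_j, alpha_j); the resulting 5x5 Cartan matrix is
[[2, -2, 0, -1, 0], [-1, 2, 0, 0, 0], [0, 0, 2, -1, -1], [-1, 0, -1, 2, 0], [0, 0, -1, 0, 2]].
The roots have two lengths (squared-length ratio 2:1); the short ones are alpha_{2}. The associated Dynkin diagram is a chain of 5 nodes with a double edge at one end; the terminal node there is the unique short simple root (B_5), so the type is B_5 (the algebra so(11)).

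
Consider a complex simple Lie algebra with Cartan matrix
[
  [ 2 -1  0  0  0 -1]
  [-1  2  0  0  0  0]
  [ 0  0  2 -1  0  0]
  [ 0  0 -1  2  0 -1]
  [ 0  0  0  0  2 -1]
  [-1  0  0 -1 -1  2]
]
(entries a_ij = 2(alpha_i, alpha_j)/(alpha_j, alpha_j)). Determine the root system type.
E6

The matrix has rank 6 with 2's on the diagonal. Reading the off-diagonal entries as Dynkin edges (a single edge where a_ij = a_ji = -1; a double or triple edge where a_ij * a_ji = 2 or 3), the diagram is a chain of 5 nodes with one extra node attached to the third node from one end (E_6). One simple-root ordering that puts it in standard form is (alpha_2, alpha_5, alpha_1, alpha_6, alpha_4, alpha_3). So the algebra is type E_6.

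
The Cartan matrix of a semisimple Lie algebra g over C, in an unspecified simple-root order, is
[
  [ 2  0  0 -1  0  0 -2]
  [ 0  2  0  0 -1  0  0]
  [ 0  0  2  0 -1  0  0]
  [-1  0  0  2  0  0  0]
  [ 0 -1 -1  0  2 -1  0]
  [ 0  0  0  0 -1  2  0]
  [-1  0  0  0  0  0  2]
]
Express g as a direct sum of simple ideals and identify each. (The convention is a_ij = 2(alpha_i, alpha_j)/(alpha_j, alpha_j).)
The diagram associated to this matrix has two connected components: the simple roots {alpha_1, alpha_4, alpha_7} form a chain of 3 nodes with a double edge at one end; the terminal node there is the unique short simple root (B_3), and {alpha_2, alpha_3, alpha_5, alpha_6} form a chain of 2 nodes with a fork of two nodes at one end (D_4). A semisimple Lie algebra decomposes uniquely as the direct sum of simple ideals, one per connected component of its Dynkin diagram, so g ≅ B_3 ⊕ D_4 (dimension 21 + 28 = 49).

B_3 (so(7)) ⊕ D_4 (so(8))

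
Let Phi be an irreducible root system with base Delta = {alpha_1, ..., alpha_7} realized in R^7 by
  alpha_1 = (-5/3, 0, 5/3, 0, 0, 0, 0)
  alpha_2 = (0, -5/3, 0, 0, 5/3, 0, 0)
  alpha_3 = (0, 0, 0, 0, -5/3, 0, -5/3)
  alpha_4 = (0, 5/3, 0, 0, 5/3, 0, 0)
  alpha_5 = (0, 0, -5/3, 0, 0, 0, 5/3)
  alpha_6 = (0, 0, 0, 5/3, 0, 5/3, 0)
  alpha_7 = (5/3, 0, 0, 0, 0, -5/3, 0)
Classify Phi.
D_7 (so(14))

Compute the Cartan integers a_ij = 2(alpha_i, alpha_j)/(alpha_j, alpha_j); the resulting 7x7 Cartan matrix is
[[2, 0, 0, 0, -1, 0, -1], [0, 2, -1, 0, 0, 0, 0], [0, -1, 2, -1, -1, 0, 0], [0, 0, -1, 2, 0, 0, 0], [-1, 0, -1, 0, 2, 0, 0], [0, 0, 0, 0, 0, 2, -1], [-1, 0, 0, 0, 0, -1, 2]].
All simple roots have the same length, so the diagram is simply laced. The associated Dynkin diagram is a chain of 5 nodes with a fork of two nodes at one end (D_7), so the type is D_7 (the algebra so(14)).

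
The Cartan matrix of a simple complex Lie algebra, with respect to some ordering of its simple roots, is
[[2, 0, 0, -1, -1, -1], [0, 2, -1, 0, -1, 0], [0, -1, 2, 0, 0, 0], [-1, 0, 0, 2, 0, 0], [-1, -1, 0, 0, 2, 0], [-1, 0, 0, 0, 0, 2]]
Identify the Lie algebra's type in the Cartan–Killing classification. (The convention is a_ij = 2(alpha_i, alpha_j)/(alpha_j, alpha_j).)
type D_6

The matrix has rank 6 with 2's on the diagonal. Reading the off-diagonal entries as Dynkin edges (a single edge where a_ij = a_ji = -1; a double or triple edge where a_ij * a_ji = 2 or 3), the diagram is a chain of 4 nodes with a fork of two nodes at one end (D_6). One simple-root ordering that puts it in standard form is (alpha_3, alpha_2, alpha_5, alpha_1, alpha_4, alpha_6). So the algebra is type D_6, i.e. so(12).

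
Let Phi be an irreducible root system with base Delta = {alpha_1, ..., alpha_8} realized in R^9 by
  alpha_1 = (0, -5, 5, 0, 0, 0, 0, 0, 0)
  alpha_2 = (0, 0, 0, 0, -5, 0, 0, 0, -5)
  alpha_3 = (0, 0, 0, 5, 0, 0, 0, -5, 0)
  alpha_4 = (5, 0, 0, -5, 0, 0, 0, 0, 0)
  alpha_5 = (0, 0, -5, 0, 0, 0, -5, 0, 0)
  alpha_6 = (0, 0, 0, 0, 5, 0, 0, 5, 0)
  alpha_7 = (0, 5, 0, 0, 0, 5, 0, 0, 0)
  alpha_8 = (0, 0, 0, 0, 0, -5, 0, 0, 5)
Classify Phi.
Compute the Cartan integers a_ij = 2(alpha_i, alpha_j)/(alpha_j, alpha_j); the resulting 8x8 Cartan matrix is
[[2, 0, 0, 0, -1, 0, -1, 0], [0, 2, 0, 0, 0, -1, 0, -1], [0, 0, 2, -1, 0, -1, 0, 0], [0, 0, -1, 2, 0, 0, 0, 0], [-1, 0, 0, 0, 2, 0, 0, 0], [0, -1, -1, 0, 0, 2, 0, 0], [-1, 0, 0, 0, 0, 0, 2, -1], [0, -1, 0, 0, 0, 0, -1, 2]].
All simple roots have the same length, so the diagram is simply laced. The associated Dynkin diagram is a chain of 8 nodes with single edges (A_8), so the type is A_8 (the algebra sl(9)).

A8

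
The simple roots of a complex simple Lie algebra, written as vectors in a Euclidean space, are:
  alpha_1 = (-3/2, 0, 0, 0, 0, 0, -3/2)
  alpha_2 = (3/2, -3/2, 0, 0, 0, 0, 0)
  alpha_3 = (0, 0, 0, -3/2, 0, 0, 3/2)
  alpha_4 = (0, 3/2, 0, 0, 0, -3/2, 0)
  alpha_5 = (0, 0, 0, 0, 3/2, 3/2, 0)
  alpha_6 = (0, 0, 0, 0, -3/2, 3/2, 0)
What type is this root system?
Compute the Cartan integers a_ij = 2(alpha_i, alpha_j)/(alpha_j, alpha_j); the resulting 6x6 Cartan matrix is
[[2, -1, -1, 0, 0, 0], [-1, 2, 0, -1, 0, 0], [-1, 0, 2, 0, 0, 0], [0, -1, 0, 2, -1, -1], [0, 0, 0, -1, 2, 0], [0, 0, 0, -1, 0, 2]].
All simple roots have the same length, so the diagram is simply laced. The associated Dynkin diagram is a chain of 4 nodes with a fork of two nodes at one end (D_6), so the type is D_6 (the algebra so(12)).

D_6 (so(12))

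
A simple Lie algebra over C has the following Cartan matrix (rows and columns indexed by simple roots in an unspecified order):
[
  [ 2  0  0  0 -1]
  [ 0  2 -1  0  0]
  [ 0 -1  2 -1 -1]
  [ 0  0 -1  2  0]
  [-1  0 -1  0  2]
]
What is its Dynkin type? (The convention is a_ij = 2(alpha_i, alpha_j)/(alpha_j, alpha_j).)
D5

The matrix has rank 5 with 2's on the diagonal. Reading the off-diagonal entries as Dynkin edges (a single edge where a_ij = a_ji = -1; a double or triple edge where a_ij * a_ji = 2 or 3), the diagram is a chain of 3 nodes with a fork of two nodes at one end (D_5). One simple-root ordering that puts it in standard form is (alpha_1, alpha_5, alpha_3, alpha_2, alpha_4). So the algebra is type D_5, i.e. so(10).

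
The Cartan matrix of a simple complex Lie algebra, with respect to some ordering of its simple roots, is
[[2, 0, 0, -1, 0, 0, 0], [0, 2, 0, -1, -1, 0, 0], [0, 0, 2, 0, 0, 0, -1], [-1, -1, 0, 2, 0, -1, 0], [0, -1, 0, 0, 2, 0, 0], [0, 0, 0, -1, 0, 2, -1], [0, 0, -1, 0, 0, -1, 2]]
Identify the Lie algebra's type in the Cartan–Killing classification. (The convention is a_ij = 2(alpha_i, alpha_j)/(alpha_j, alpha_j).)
E7

The matrix has rank 7 with 2's on the diagonal. Reading the off-diagonal entries as Dynkin edges (a single edge where a_ij = a_ji = -1; a double or triple edge where a_ij * a_ji = 2 or 3), the diagram is a chain of 6 nodes with one extra node attached to the third node from one end (E_7). One simple-root ordering that puts it in standard form is (alpha_5, alpha_1, alpha_2, alpha_4, alpha_6, alpha_7, alpha_3). So the algebra is type E_7.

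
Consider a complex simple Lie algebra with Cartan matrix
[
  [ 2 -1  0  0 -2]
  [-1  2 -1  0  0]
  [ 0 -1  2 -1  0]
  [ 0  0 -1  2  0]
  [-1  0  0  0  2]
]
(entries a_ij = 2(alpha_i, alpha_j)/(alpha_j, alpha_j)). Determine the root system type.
The matrix has rank 5 with 2's on the diagonal. Reading the off-diagonal entries as Dynkin edges (a single edge where a_ij = a_ji = -1; a double or triple edge where a_ij * a_ji = 2 or 3), the diagram is a chain of 5 nodes with a double edge at one end; the terminal node there is the unique short simple root (B_5). One simple-root ordering that puts it in standard form is (alpha_4, alpha_3, alpha_2, alpha_1, alpha_5). So the algebra is type B_5, i.e. so(11).

type B_5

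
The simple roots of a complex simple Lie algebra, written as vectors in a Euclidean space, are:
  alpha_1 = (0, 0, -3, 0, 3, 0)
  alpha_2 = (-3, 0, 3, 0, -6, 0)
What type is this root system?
Compute the Cartan integers a_ij = 2(alpha_i, alpha_j)/(alpha_j, alpha_j); the resulting 2x2 Cartan matrix is
[[2, -1], [-3, 2]].
The roots have two lengths (squared-length ratio 3:1); the short ones are alpha_{1}. The associated Dynkin diagram is two nodes joined by a triple edge (G_2), so the type is G_2.

G_2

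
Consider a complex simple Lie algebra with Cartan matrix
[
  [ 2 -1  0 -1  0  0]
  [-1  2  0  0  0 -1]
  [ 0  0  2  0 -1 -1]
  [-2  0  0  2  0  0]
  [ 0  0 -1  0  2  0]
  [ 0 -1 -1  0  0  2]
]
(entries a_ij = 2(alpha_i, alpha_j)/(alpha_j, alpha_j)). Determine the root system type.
type C_6

The matrix has rank 6 with 2's on the diagonal. Reading the off-diagonal entries as Dynkin edges (a single edge where a_ij = a_ji = -1; a double or triple edge where a_ij * a_ji = 2 or 3), the diagram is a chain of 6 nodes with a double edge at one end; the terminal node there is the unique long simple root (C_6). One simple-root ordering that puts it in standard form is (alpha_5, alpha_3, alpha_6, alpha_2, alpha_1, alpha_4). So the algebra is type C_6, i.e. sp(12).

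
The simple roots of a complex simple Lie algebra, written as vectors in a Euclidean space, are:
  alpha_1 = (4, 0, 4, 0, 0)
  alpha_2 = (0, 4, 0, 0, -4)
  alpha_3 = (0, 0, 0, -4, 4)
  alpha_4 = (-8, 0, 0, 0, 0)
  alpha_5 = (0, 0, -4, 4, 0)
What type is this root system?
C5

Compute the Cartan integers a_ij = 2(alpha_i, alpha_j)/(alpha_j, alpha_j); the resulting 5x5 Cartan matrix is
[[2, 0, 0, -1, -1], [0, 2, -1, 0, 0], [0, -1, 2, 0, -1], [-2, 0, 0, 2, 0], [-1, 0, -1, 0, 2]].
The roots have two lengths (squared-length ratio 2:1); the short ones are alpha_{1,2,3,5}. The associated Dynkin diagram is a chain of 5 nodes with a double edge at one end; the terminal node there is the unique long simple root (C_5), so the type is C_5 (the algebra sp(10)).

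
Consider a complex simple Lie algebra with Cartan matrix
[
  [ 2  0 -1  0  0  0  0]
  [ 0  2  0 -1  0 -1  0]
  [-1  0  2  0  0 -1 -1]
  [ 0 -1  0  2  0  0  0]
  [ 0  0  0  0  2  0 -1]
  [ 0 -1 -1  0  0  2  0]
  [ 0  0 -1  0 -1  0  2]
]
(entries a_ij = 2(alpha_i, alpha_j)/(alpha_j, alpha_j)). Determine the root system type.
E_7

The matrix has rank 7 with 2's on the diagonal. Reading the off-diagonal entries as Dynkin edges (a single edge where a_ij = a_ji = -1; a double or triple edge where a_ij * a_ji = 2 or 3), the diagram is a chain of 6 nodes with one extra node attached to the third node from one end (E_7). One simple-root ordering that puts it in standard form is (alpha_5, alpha_1, alpha_7, alpha_3, alpha_6, alpha_2, alpha_4). So the algebra is type E_7.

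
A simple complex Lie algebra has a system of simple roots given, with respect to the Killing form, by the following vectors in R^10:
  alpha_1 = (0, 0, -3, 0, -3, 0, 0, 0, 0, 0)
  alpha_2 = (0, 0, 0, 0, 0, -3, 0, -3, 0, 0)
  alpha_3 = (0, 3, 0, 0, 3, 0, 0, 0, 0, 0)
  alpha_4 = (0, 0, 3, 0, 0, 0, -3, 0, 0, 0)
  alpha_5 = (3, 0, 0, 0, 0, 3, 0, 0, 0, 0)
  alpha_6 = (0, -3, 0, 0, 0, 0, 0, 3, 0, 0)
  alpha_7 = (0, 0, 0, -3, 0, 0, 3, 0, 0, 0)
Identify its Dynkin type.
type A_7

Compute the Cartan integers a_ij = 2(alpha_i, alpha_j)/(alpha_j, alpha_j); the resulting 7x7 Cartan matrix is
[[2, 0, -1, -1, 0, 0, 0], [0, 2, 0, 0, -1, -1, 0], [-1, 0, 2, 0, 0, -1, 0], [-1, 0, 0, 2, 0, 0, -1], [0, -1, 0, 0, 2, 0, 0], [0, -1, -1, 0, 0, 2, 0], [0, 0, 0, -1, 0, 0, 2]].
All simple roots have the same length, so the diagram is simply laced. The associated Dynkin diagram is a chain of 7 nodes with single edges (A_7), so the type is A_7 (the algebra sl(8)).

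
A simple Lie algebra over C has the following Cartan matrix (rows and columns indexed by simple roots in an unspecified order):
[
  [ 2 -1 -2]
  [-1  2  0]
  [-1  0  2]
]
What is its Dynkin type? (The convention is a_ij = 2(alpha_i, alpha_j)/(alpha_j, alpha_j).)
B_3

The matrix has rank 3 with 2's on the diagonal. Reading the off-diagonal entries as Dynkin edges (a single edge where a_ij = a_ji = -1; a double or triple edge where a_ij * a_ji = 2 or 3), the diagram is a chain of 3 nodes with a double edge at one end; the terminal node there is the unique short simple root (B_3). One simple-root ordering that puts it in standard form is (alpha_2, alpha_1, alpha_3). So the algebra is type B_3, i.e. so(7).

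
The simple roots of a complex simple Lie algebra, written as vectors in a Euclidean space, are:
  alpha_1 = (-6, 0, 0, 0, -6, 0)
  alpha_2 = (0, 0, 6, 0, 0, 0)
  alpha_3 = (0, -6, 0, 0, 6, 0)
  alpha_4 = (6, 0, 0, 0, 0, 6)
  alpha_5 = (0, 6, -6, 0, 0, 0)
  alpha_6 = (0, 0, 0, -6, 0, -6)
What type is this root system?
Compute the Cartan integers a_ij = 2(alpha_i, alpha_j)/(alpha_j, alpha_j); the resulting 6x6 Cartan matrix is
[[2, 0, -1, -1, 0, 0], [0, 2, 0, 0, -1, 0], [-1, 0, 2, 0, -1, 0], [-1, 0, 0, 2, 0, -1], [0, -2, -1, 0, 2, 0], [0, 0, 0, -1, 0, 2]].
The roots have two lengths (squared-length ratio 2:1); the short ones are alpha_{2}. The associated Dynkin diagram is a chain of 6 nodes with a double edge at one end; the terminal node there is the unique short simple root (B_6), so the type is B_6 (the algebra so(13)).

type B_6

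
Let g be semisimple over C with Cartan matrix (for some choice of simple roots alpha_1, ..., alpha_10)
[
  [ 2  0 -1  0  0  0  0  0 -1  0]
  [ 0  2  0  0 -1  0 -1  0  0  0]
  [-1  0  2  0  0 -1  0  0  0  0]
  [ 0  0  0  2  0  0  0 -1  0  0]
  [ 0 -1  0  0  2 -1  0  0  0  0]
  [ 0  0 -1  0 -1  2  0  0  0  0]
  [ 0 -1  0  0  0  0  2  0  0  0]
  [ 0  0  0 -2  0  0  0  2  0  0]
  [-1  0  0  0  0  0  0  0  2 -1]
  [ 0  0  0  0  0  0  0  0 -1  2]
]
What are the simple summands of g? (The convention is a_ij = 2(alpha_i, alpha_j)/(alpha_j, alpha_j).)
A_8 (sl(9)) ⊕ B_2 (so(5))

The diagram associated to this matrix has two connected components: the simple roots {alpha_1, alpha_2, alpha_3, alpha_5, alpha_6, alpha_7, alpha_9, alpha_10} form a chain of 8 nodes with single edges (A_8), and {alpha_4, alpha_8} form a chain of 2 nodes with a double edge at one end; the terminal node there is the unique short simple root (B_2). A semisimple Lie algebra decomposes uniquely as the direct sum of simple ideals, one per connected component of its Dynkin diagram, so g ≅ A_8 ⊕ B_2 (dimension 80 + 10 = 90).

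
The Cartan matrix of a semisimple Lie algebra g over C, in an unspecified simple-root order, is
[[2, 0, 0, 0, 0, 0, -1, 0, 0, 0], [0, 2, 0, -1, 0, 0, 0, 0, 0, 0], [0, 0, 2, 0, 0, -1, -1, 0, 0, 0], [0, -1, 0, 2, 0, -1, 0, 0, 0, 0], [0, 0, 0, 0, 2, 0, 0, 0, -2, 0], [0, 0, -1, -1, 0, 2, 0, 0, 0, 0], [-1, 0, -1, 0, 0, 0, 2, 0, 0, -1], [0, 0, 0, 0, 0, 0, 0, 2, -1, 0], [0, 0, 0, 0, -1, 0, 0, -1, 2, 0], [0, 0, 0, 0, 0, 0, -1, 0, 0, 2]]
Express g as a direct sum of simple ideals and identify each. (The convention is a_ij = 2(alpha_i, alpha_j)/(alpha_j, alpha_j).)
C3 ⊕ D7

The diagram associated to this matrix has two connected components: the simple roots {alpha_5, alpha_8, alpha_9} form a chain of 3 nodes with a double edge at one end; the terminal node there is the unique long simple root (C_3), and {alpha_1, alpha_2, alpha_3, alpha_4, alpha_6, alpha_7, alpha_10} form a chain of 5 nodes with a fork of two nodes at one end (D_7). A semisimple Lie algebra decomposes uniquely as the direct sum of simple ideals, one per connected component of its Dynkin diagram, so g ≅ C_3 ⊕ D_7 (dimension 21 + 91 = 112).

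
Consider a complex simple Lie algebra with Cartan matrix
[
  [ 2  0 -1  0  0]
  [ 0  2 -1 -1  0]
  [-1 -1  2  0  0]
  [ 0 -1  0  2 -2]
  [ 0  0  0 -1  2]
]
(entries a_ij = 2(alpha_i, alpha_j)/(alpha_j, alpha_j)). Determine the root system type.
B5

The matrix has rank 5 with 2's on the diagonal. Reading the off-diagonal entries as Dynkin edges (a single edge where a_ij = a_ji = -1; a double or triple edge where a_ij * a_ji = 2 or 3), the diagram is a chain of 5 nodes with a double edge at one end; the terminal node there is the unique short simple root (B_5). One simple-root ordering that puts it in standard form is (alpha_1, alpha_3, alpha_2, alpha_4, alpha_5). So the algebra is type B_5, i.e. so(11).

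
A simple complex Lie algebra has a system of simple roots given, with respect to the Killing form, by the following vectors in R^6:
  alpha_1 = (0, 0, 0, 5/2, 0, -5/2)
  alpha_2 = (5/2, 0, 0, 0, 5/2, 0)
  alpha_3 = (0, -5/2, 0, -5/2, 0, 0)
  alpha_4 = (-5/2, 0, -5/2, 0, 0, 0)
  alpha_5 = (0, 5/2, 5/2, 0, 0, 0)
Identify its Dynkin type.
A_5

Compute the Cartan integers a_ij = 2(alpha_i, alpha_j)/(alpha_j, alpha_j); the resulting 5x5 Cartan matrix is
[[2, 0, -1, 0, 0], [0, 2, 0, -1, 0], [-1, 0, 2, 0, -1], [0, -1, 0, 2, -1], [0, 0, -1, -1, 2]].
All simple roots have the same length, so the diagram is simply laced. The associated Dynkin diagram is a chain of 5 nodes with single edges (A_5), so the type is A_5 (the algebra sl(6)).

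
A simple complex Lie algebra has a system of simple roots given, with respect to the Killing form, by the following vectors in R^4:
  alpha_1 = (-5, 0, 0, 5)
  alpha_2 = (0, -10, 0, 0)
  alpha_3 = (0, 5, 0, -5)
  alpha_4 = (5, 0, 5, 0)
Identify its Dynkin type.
Compute the Cartan integers a_ij = 2(alpha_i, alpha_j)/(alpha_j, alpha_j); the resulting 4x4 Cartan matrix is
[[2, 0, -1, -1], [0, 2, -2, 0], [-1, -1, 2, 0], [-1, 0, 0, 2]].
The roots have two lengths (squared-length ratio 2:1); the short ones are alpha_{1,3,4}. The associated Dynkin diagram is a chain of 4 nodes with a double edge at one end; the terminal node there is the unique long simple root (C_4), so the type is C_4 (the algebra sp(8)).

type C_4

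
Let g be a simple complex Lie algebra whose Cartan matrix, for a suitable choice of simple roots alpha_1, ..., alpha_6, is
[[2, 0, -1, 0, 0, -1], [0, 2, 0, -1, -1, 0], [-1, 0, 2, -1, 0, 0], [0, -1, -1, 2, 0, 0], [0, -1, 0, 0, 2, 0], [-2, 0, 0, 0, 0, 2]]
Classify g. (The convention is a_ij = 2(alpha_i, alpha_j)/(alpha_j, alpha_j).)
The matrix has rank 6 with 2's on the diagonal. Reading the off-diagonal entries as Dynkin edges (a single edge where a_ij = a_ji = -1; a double or triple edge where a_ij * a_ji = 2 or 3), the diagram is a chain of 6 nodes with a double edge at one end; the terminal node there is the unique long simple root (C_6). One simple-root ordering that puts it in standard form is (alpha_5, alpha_2, alpha_4, alpha_3, alpha_1, alpha_6). So the algebra is type C_6, i.e. sp(12).

type C_6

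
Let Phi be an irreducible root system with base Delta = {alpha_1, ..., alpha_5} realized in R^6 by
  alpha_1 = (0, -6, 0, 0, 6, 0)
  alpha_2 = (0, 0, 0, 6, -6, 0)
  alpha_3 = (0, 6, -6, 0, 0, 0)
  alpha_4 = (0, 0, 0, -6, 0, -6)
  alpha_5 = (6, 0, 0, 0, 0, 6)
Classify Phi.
A5

Compute the Cartan integers a_ij = 2(alpha_i, alpha_j)/(alpha_j, alpha_j); the resulting 5x5 Cartan matrix is
[[2, -1, -1, 0, 0], [-1, 2, 0, -1, 0], [-1, 0, 2, 0, 0], [0, -1, 0, 2, -1], [0, 0, 0, -1, 2]].
All simple roots have the same length, so the diagram is simply laced. The associated Dynkin diagram is a chain of 5 nodes with single edges (A_5), so the type is A_5 (the algebra sl(6)).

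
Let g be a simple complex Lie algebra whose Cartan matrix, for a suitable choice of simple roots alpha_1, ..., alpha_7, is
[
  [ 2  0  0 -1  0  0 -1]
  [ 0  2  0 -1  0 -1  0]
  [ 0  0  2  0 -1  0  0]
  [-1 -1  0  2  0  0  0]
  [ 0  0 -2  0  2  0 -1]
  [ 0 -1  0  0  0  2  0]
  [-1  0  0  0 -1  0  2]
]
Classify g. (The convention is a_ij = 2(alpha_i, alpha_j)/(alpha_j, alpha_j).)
B_7

The matrix has rank 7 with 2's on the diagonal. Reading the off-diagonal entries as Dynkin edges (a single edge where a_ij = a_ji = -1; a double or triple edge where a_ij * a_ji = 2 or 3), the diagram is a chain of 7 nodes with a double edge at one end; the terminal node there is the unique short simple root (B_7). One simple-root ordering that puts it in standard form is (alpha_6, alpha_2, alpha_4, alpha_1, alpha_7, alpha_5, alpha_3). So the algebra is type B_7, i.e. so(15).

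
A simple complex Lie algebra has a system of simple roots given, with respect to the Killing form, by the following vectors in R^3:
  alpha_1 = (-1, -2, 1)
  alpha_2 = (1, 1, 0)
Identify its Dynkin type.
G_2

Compute the Cartan integers a_ij = 2(alpha_i, alpha_j)/(alpha_j, alpha_j); the resulting 2x2 Cartan matrix is
[[2, -3], [-1, 2]].
The roots have two lengths (squared-length ratio 3:1); the short ones are alpha_{2}. The associated Dynkin diagram is two nodes joined by a triple edge (G_2), so the type is G_2.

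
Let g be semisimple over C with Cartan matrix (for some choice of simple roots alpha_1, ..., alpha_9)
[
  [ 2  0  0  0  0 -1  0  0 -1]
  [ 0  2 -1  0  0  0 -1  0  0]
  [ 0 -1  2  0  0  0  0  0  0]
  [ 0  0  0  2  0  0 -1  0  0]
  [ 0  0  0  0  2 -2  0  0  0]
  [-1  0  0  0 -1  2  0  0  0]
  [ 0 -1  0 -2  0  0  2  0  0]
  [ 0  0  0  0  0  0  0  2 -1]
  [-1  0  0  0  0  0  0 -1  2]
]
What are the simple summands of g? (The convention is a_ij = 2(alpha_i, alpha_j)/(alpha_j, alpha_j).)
B4 + C5

The diagram associated to this matrix has two connected components: the simple roots {alpha_2, alpha_3, alpha_4, alpha_7} form a chain of 4 nodes with a double edge at one end; the terminal node there is the unique short simple root (B_4), and {alpha_1, alpha_5, alpha_6, alpha_8, alpha_9} form a chain of 5 nodes with a double edge at one end; the terminal node there is the unique long simple root (C_5). A semisimple Lie algebra decomposes uniquely as the direct sum of simple ideals, one per connected component of its Dynkin diagram, so g ≅ B_4 ⊕ C_5 (dimension 36 + 55 = 91).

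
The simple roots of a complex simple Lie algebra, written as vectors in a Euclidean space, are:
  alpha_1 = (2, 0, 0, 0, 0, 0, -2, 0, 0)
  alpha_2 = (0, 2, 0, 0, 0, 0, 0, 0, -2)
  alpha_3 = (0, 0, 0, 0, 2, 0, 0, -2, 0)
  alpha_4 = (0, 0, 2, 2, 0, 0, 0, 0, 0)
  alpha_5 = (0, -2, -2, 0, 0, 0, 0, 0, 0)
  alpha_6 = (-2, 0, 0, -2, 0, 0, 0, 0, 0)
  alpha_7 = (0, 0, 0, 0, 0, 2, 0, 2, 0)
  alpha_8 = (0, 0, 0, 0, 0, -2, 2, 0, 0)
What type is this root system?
A_8

Compute the Cartan integers a_ij = 2(alpha_i, alpha_j)/(alpha_j, alpha_j); the resulting 8x8 Cartan matrix is
[[2, 0, 0, 0, 0, -1, 0, -1], [0, 2, 0, 0, -1, 0, 0, 0], [0, 0, 2, 0, 0, 0, -1, 0], [0, 0, 0, 2, -1, -1, 0, 0], [0, -1, 0, -1, 2, 0, 0, 0], [-1, 0, 0, -1, 0, 2, 0, 0], [0, 0, -1, 0, 0, 0, 2, -1], [-1, 0, 0, 0, 0, 0, -1, 2]].
All simple roots have the same length, so the diagram is simply laced. The associated Dynkin diagram is a chain of 8 nodes with single edges (A_8), so the type is A_8 (the algebra sl(9)).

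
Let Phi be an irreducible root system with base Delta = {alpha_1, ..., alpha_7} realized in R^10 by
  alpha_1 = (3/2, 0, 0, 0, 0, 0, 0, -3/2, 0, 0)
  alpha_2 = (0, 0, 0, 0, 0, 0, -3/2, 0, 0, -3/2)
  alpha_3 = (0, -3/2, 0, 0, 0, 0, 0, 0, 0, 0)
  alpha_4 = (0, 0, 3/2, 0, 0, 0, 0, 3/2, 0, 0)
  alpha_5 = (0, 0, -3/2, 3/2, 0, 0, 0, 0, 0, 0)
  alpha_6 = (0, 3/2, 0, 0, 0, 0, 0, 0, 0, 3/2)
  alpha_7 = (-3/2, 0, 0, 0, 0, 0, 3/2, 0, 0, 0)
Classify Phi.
Compute the Cartan integers a_ij = 2(alpha_i, alpha_j)/(alpha_j, alpha_j); the resulting 7x7 Cartan matrix is
[[2, 0, 0, -1, 0, 0, -1], [0, 2, 0, 0, 0, -1, -1], [0, 0, 2, 0, 0, -1, 0], [-1, 0, 0, 2, -1, 0, 0], [0, 0, 0, -1, 2, 0, 0], [0, -1, -2, 0, 0, 2, 0], [-1, -1, 0, 0, 0, 0, 2]].
The roots have two lengths (squared-length ratio 2:1); the short ones are alpha_{3}. The associated Dynkin diagram is a chain of 7 nodes with a double edge at one end; the terminal node there is the unique short simple root (B_7), so the type is B_7 (the algebra so(15)).

B_7 (so(15))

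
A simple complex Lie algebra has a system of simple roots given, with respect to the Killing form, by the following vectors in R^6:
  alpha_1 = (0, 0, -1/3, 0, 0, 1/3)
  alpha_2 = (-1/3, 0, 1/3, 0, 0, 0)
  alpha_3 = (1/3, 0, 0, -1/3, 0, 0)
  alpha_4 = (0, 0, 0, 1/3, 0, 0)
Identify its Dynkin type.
Compute the Cartan integers a_ij = 2(alpha_i, alpha_j)/(alpha_j, alpha_j); the resulting 4x4 Cartan matrix is
[[2, -1, 0, 0], [-1, 2, -1, 0], [0, -1, 2, -2], [0, 0, -1, 2]].
The roots have two lengths (squared-length ratio 2:1); the short ones are alpha_{4}. The associated Dynkin diagram is a chain of 4 nodes with a double edge at one end; the terminal node there is the unique short simple root (B_4), so the type is B_4 (the algebra so(9)).

B_4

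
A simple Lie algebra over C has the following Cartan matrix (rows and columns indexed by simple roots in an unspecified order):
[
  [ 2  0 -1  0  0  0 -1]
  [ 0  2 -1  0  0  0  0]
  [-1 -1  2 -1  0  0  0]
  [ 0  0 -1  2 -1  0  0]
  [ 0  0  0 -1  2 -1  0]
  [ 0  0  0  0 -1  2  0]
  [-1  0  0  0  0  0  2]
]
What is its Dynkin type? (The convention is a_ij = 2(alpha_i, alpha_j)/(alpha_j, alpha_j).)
E_7

The matrix has rank 7 with 2's on the diagonal. Reading the off-diagonal entries as Dynkin edges (a single edge where a_ij = a_ji = -1; a double or triple edge where a_ij * a_ji = 2 or 3), the diagram is a chain of 6 nodes with one extra node attached to the third node from one end (E_7). One simple-root ordering that puts it in standard form is (alpha_7, alpha_2, alpha_1, alpha_3, alpha_4, alpha_5, alpha_6). So the algebra is type E_7.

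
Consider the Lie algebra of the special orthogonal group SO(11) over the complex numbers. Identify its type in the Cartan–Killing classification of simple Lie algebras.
B_5 (so(11))

This is so(11) with 11 odd, which has dimension 11(11-1)/2 = 55 and rank (11-1)/2 = 5. In the classification of classical Lie algebras, the orthogonal algebra so(2n+1) in an odd number of variables has type B_n; here n = 5, so the Dynkin diagram is a chain of 5 nodes with a double edge at one end; the terminal node there is the unique short simple root (B_5). Hence the type is B_5.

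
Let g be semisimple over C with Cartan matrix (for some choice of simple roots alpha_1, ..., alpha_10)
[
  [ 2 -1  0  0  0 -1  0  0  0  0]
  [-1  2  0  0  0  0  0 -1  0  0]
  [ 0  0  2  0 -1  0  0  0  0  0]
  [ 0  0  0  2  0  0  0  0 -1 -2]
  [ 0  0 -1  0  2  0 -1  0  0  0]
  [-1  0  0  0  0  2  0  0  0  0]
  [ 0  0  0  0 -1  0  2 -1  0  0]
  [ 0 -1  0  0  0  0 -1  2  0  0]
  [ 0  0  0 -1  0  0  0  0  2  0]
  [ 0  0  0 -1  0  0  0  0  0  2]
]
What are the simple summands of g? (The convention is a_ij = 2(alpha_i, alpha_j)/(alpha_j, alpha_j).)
type A_7 + type B_3

The diagram associated to this matrix has two connected components: the simple roots {alpha_1, alpha_2, alpha_3, alpha_5, alpha_6, alpha_7, alpha_8} form a chain of 7 nodes with single edges (A_7), and {alpha_4, alpha_9, alpha_10} form a chain of 3 nodes with a double edge at one end; the terminal node there is the unique short simple root (B_3). A semisimple Lie algebra decomposes uniquely as the direct sum of simple ideals, one per connected component of its Dynkin diagram, so g ≅ A_7 ⊕ B_3 (dimension 63 + 21 = 84).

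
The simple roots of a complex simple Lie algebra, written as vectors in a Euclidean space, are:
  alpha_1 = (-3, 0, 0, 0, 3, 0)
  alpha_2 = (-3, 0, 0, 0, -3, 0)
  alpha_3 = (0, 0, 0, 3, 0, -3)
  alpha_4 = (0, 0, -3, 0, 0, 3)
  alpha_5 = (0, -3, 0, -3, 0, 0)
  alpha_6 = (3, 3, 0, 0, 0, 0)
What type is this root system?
type D_6

Compute the Cartan integers a_ij = 2(alpha_i, alpha_j)/(alpha_j, alpha_j); the resulting 6x6 Cartan matrix is
[[2, 0, 0, 0, 0, -1], [0, 2, 0, 0, 0, -1], [0, 0, 2, -1, -1, 0], [0, 0, -1, 2, 0, 0], [0, 0, -1, 0, 2, -1], [-1, -1, 0, 0, -1, 2]].
All simple roots have the same length, so the diagram is simply laced. The associated Dynkin diagram is a chain of 4 nodes with a fork of two nodes at one end (D_6), so the type is D_6 (the algebra so(12)).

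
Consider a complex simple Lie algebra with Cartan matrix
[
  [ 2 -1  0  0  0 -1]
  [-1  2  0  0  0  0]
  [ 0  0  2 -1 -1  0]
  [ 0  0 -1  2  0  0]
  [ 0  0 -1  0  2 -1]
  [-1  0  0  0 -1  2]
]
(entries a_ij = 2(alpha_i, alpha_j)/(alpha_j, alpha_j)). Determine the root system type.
A_6 (sl(7))

The matrix has rank 6 with 2's on the diagonal. Reading the off-diagonal entries as Dynkin edges (a single edge where a_ij = a_ji = -1; a double or triple edge where a_ij * a_ji = 2 or 3), the diagram is a chain of 6 nodes with single edges (A_6). One simple-root ordering that puts it in standard form is (alpha_4, alpha_3, alpha_5, alpha_6, alpha_1, alpha_2). So the algebra is type A_6, i.e. sl(7).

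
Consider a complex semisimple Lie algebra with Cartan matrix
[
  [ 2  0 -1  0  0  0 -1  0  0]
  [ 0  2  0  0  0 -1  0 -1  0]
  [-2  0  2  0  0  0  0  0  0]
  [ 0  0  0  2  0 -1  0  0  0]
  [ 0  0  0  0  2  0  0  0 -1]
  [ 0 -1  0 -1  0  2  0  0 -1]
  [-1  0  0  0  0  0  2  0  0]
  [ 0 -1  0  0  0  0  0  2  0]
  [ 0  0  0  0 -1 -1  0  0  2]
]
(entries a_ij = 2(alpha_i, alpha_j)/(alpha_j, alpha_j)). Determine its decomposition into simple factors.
The diagram associated to this matrix has two connected components: the simple roots {alpha_1, alpha_3, alpha_7} form a chain of 3 nodes with a double edge at one end; the terminal node there is the unique long simple root (C_3), and {alpha_2, alpha_4, alpha_5, alpha_6, alpha_8, alpha_9} form a chain of 5 nodes with one extra node attached to the third node from one end (E_6). A semisimple Lie algebra decomposes uniquely as the direct sum of simple ideals, one per connected component of its Dynkin diagram, so g ≅ C_3 ⊕ E_6 (dimension 21 + 78 = 99).

C_3 (sp(6)) ⊕ E_6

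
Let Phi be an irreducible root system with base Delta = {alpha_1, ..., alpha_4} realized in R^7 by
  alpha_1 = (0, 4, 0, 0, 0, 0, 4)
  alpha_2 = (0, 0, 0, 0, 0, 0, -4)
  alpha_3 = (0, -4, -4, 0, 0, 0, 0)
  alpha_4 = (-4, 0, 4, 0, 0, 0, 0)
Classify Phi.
Compute the Cartan integers a_ij = 2(alpha_i, alpha_j)/(alpha_j, alpha_j); the resulting 4x4 Cartan matrix is
[[2, -2, -1, 0], [-1, 2, 0, 0], [-1, 0, 2, -1], [0, 0, -1, 2]].
The roots have two lengths (squared-length ratio 2:1); the short ones are alpha_{2}. The associated Dynkin diagram is a chain of 4 nodes with a double edge at one end; the terminal node there is the unique short simple root (B_4), so the type is B_4 (the algebra so(9)).

B_4 (so(9))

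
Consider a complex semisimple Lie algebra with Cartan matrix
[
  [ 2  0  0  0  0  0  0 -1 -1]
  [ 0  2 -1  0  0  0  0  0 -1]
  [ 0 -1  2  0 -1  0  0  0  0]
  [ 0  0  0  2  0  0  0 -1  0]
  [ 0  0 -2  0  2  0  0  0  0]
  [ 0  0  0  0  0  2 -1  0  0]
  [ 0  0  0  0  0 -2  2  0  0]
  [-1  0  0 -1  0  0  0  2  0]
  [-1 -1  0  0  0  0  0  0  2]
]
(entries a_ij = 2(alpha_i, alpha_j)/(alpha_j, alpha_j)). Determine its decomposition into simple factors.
B2 ⊕ C7

The diagram associated to this matrix has two connected components: the simple roots {alpha_6, alpha_7} form a chain of 2 nodes with a double edge at one end; the terminal node there is the unique short simple root (B_2), and {alpha_1, alpha_2, alpha_3, alpha_4, alpha_5, alpha_8, alpha_9} form a chain of 7 nodes with a double edge at one end; the terminal node there is the unique long simple root (C_7). A semisimple Lie algebra decomposes uniquely as the direct sum of simple ideals, one per connected component of its Dynkin diagram, so g ≅ B_2 ⊕ C_7 (dimension 10 + 105 = 115).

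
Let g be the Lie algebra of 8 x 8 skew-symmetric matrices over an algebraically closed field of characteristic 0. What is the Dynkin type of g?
D4

This is so(8) with 8 even, which has dimension 8(8-1)/2 = 28 and rank 8/2 = 4. In the classification of classical Lie algebras, the orthogonal algebra so(2n) in an even number of variables has type D_n; here n = 4, so the Dynkin diagram is a chain of 2 nodes with a fork of two nodes at one end (D_4). Hence the type is D_4.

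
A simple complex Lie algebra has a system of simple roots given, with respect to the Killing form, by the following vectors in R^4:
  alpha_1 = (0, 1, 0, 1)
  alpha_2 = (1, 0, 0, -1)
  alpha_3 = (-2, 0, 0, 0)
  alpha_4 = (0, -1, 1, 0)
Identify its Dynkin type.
Compute the Cartan integers a_ij = 2(alpha_i, alpha_j)/(alpha_j, alpha_j); the resulting 4x4 Cartan matrix is
[[2, -1, 0, -1], [-1, 2, -1, 0], [0, -2, 2, 0], [-1, 0, 0, 2]].
The roots have two lengths (squared-length ratio 2:1); the short ones are alpha_{1,2,4}. The associated Dynkin diagram is a chain of 4 nodes with a double edge at one end; the terminal node there is the unique long simple root (C_4), so the type is C_4 (the algebra sp(8)).

type C_4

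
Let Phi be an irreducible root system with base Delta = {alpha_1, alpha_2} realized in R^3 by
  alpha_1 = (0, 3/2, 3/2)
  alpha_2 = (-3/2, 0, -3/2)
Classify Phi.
A2

Compute the Cartan integers a_ij = 2(alpha_i, alpha_j)/(alpha_j, alpha_j); the resulting 2x2 Cartan matrix is
[[2, -1], [-1, 2]].
All simple roots have the same length, so the diagram is simply laced. The associated Dynkin diagram is a chain of 2 nodes with single edges (A_2), so the type is A_2 (the algebra sl(3)).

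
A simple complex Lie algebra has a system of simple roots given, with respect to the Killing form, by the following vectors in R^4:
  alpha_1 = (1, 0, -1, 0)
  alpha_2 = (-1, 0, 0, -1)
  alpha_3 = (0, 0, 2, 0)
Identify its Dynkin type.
C_3 (sp(6))

Compute the Cartan integers a_ij = 2(alpha_i, alpha_j)/(alpha_j, alpha_j); the resulting 3x3 Cartan matrix is
[[2, -1, -1], [-1, 2, 0], [-2, 0, 2]].
The roots have two lengths (squared-length ratio 2:1); the short ones are alpha_{1,2}. The associated Dynkin diagram is a chain of 3 nodes with a double edge at one end; the terminal node there is the unique long simple root (C_3), so the type is C_3 (the algebra sp(6)).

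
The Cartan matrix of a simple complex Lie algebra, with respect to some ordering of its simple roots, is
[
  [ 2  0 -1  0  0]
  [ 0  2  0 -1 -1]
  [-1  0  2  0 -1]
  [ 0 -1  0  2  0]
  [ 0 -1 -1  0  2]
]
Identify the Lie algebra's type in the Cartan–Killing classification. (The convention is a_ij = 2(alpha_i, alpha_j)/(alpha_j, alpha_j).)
A5

The matrix has rank 5 with 2's on the diagonal. Reading the off-diagonal entries as Dynkin edges (a single edge where a_ij = a_ji = -1; a double or triple edge where a_ij * a_ji = 2 or 3), the diagram is a chain of 5 nodes with single edges (A_5). One simple-root ordering that puts it in standard form is (alpha_4, alpha_2, alpha_5, alpha_3, alpha_1). So the algebra is type A_5, i.e. sl(6).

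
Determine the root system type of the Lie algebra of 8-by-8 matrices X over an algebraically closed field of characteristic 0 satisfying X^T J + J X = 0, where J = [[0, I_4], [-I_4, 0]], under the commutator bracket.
C_4

This is sp(8), which has dimension 8(8+1)/2 = 36 and rank 8/2 = 4. In the classification of classical Lie algebras, the symplectic algebra sp(2n) has type C_n; here n = 4, so the Dynkin diagram is a chain of 4 nodes with a double edge at one end; the terminal node there is the unique long simple root (C_4). Hence the type is C_4.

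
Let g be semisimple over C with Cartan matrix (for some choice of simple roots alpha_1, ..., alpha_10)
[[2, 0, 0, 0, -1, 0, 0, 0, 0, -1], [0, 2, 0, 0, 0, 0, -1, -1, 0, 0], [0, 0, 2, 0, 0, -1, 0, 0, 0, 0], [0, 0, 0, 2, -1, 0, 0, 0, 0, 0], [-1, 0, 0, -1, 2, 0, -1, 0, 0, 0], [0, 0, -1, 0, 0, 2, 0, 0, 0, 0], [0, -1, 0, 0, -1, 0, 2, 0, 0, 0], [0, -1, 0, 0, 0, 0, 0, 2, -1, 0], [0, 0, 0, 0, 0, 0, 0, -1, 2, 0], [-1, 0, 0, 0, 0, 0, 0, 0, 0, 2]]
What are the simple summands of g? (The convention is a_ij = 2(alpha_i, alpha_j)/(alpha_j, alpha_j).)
The diagram associated to this matrix has two connected components: the simple roots {alpha_3, alpha_6} form a chain of 2 nodes with single edges (A_2), and {alpha_1, alpha_2, alpha_4, alpha_5, alpha_7, alpha_8, alpha_9, alpha_10} form a chain of 7 nodes with one extra node attached to the third node from one end (E_8). A semisimple Lie algebra decomposes uniquely as the direct sum of simple ideals, one per connected component of its Dynkin diagram, so g ≅ A_2 ⊕ E_8 (dimension 8 + 248 = 256).

A_2 + E_8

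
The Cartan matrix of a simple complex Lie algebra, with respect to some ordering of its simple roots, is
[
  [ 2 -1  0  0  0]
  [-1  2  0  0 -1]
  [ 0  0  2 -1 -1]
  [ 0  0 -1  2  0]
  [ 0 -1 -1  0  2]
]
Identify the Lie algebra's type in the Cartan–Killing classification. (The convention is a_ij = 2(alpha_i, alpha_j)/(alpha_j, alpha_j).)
The matrix has rank 5 with 2's on the diagonal. Reading the off-diagonal entries as Dynkin edges (a single edge where a_ij = a_ji = -1; a double or triple edge where a_ij * a_ji = 2 or 3), the diagram is a chain of 5 nodes with single edges (A_5). One simple-root ordering that puts it in standard form is (alpha_4, alpha_3, alpha_5, alpha_2, alpha_1). So the algebra is type A_5, i.e. sl(6).

A_5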